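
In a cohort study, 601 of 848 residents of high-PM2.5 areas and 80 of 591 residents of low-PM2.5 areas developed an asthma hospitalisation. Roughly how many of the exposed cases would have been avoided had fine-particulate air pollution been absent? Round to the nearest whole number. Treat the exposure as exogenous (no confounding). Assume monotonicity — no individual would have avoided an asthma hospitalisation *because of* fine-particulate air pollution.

p₁ = P(outcome | exposed) = 601/848 = 0.70873
p₀ = P(outcome | unexposed) = 80/591 = 0.13536
PN = (p₁ − p₀)/p₁ = (0.70873 − 0.13536) / 0.70873 ≈ 0.80900.
Attributable cases ≈ PN × (exposed cases) = 0.80900 × 601 ≈ 486.21.

about 486 cases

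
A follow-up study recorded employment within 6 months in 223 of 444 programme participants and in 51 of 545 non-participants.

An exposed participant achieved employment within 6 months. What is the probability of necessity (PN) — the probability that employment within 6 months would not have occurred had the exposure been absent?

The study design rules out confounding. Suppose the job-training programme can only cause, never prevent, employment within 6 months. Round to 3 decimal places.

PN ≈ 0.814

p₁ = P(outcome | exposed) = 223/444 = 0.50225
p₀ = P(outcome | unexposed) = 51/545 = 0.093578
Under exogeneity and monotonicity, PN = (p₁ − p₀) / p₁.
PN = (0.50225 − 0.093578) / 0.50225 = 0.40867 / 0.50225 ≈ 0.8137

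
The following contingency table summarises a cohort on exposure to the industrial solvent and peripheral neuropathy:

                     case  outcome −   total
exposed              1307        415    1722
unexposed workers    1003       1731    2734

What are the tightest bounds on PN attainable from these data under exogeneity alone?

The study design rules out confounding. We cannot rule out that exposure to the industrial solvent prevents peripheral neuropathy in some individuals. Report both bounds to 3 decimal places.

0.517 ≤ PN ≤ 0.834

p₁ = P(outcome | exposed) = 1307/1722 = 0.759
p₀ = P(outcome | unexposed) = 1003/2734 = 0.36686
Under exogeneity alone the bounds on PN are max{0,(p₁−p₀)/p₁} ≤ PN ≤ min{1,(1−p₀)/p₁}.
  lower = (p₁ − p₀)/p₁ = 0.39214 / 0.759 ≈ 0.5167
  upper = min{1, (1 − p₀)/p₁} = 0.63314 / 0.759 ≈ 0.8342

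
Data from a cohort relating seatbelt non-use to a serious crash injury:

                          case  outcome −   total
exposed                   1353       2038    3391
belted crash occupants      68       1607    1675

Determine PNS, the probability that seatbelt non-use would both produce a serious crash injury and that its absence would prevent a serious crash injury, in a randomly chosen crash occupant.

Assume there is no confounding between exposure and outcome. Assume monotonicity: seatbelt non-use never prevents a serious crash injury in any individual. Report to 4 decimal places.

PNS ≈ 0.3584

p₁ = P(outcome | exposed) = 1353/3391 = 0.399
p₀ = P(outcome | unexposed) = 68/1675 = 0.040597
Under exogeneity and monotonicity, PNS = p₁ − p₀.
PNS = 0.399 − 0.040597 = 0.3584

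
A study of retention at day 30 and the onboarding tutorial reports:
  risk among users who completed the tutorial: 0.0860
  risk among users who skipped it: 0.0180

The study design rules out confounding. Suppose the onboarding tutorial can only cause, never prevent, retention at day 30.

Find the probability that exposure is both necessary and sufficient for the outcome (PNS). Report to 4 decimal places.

Let p₁ = 0.086, p₀ = 0.018.
Under exogeneity and monotonicity, PNS = p₁ − p₀.
PNS = 0.086 − 0.018 = 0.068

PNS ≈ 0.0680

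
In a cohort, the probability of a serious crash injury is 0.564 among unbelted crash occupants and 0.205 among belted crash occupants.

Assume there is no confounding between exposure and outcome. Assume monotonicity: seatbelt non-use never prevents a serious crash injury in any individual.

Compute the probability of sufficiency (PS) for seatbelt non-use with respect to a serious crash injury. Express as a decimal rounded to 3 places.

Let p₁ = 0.564, p₀ = 0.205.
Under exogeneity and monotonicity, PS = (p₁ − p₀) / (1 − p₀).
PS = (0.564 − 0.205) / (1 − 0.205) = 0.359 / 0.795 ≈ 0.4516

PS ≈ 0.452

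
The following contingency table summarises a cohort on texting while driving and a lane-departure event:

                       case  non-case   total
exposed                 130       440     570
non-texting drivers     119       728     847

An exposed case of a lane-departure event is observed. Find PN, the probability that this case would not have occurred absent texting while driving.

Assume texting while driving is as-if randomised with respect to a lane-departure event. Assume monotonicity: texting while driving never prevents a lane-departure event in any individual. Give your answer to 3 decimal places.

PN ≈ 0.384

p₁ = P(outcome | exposed) = 130/570 = 0.22807
p₀ = P(outcome | unexposed) = 119/847 = 0.1405
Under exogeneity and monotonicity, PN = (p₁ − p₀)/p₁.
PN = (0.22807 − 0.1405) / 0.22807 ≈ 0.3840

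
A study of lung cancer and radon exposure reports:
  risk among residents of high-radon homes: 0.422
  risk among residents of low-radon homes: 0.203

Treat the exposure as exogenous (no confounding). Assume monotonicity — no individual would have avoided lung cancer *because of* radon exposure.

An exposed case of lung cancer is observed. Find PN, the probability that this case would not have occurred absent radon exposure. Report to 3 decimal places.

Let p₁ = 0.422, p₀ = 0.203.
Under exogeneity and monotonicity, PN = (p₁ − p₀) / p₁.
PN = (0.422 − 0.203) / 0.422 = 0.219 / 0.422 ≈ 0.5190

PN ≈ 0.519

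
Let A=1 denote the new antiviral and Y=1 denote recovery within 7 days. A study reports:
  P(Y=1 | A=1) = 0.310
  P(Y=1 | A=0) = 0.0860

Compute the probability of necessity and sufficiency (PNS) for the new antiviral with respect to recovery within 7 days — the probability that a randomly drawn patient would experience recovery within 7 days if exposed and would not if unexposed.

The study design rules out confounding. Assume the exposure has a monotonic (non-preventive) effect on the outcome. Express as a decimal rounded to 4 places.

Let p₁ = 0.31, p₀ = 0.086.
Under exogeneity and monotonicity, PNS = p₁ − p₀.
PNS = 0.31 − 0.086 = 0.224

PNS ≈ 0.2240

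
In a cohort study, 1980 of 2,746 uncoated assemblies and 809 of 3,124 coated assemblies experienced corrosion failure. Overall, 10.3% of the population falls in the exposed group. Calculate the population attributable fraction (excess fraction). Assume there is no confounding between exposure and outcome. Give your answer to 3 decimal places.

PAF ≈ 0.155

p₁ = P(outcome | exposed) = 1980/2746 = 0.72105
p₀ = P(outcome | unexposed) = 809/3124 = 0.25896
Overall risk P(Y=1) = π·p₁ + (1−π)·p₀ = 0.103×0.72105 + 0.897×0.25896 = 0.30656.
Under exogeneity, PAF = [P(Y=1) − p₀] / P(Y=1).
PAF = (0.30656 − 0.25896) / 0.30656 ≈ 0.1553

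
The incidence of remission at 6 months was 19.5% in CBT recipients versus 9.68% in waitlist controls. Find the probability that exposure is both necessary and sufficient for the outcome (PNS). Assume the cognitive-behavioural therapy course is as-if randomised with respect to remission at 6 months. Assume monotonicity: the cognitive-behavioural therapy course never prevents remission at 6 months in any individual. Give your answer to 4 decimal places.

p₁ = 0.195, p₀ = 0.0968.
Under exogeneity and monotonicity, PNS = p₁ − p₀.
PNS = 0.195 − 0.0968 = 0.0982

PNS ≈ 0.0982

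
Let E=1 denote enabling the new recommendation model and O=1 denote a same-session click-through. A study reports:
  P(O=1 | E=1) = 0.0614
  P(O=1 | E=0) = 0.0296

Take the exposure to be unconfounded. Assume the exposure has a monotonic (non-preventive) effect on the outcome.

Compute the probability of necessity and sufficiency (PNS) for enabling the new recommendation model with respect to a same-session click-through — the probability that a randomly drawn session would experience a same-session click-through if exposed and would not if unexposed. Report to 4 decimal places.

Let p₁ = 0.0614, p₀ = 0.0296.
Under exogeneity and monotonicity, PNS = p₁ − p₀.
PNS = 0.0614 − 0.0296 = 0.0318

PNS ≈ 0.0318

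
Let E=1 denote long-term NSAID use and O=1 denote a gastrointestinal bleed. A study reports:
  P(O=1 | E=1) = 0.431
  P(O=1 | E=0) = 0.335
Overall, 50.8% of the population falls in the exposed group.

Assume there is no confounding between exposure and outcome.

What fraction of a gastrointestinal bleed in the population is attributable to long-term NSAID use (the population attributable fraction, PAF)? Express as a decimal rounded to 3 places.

Let p₁ = 0.431, p₀ = 0.335.
Overall risk P(Y=1) = π·p₁ + (1−π)·p₀ = 0.508×0.431 + 0.492×0.335 = 0.38377.
Under exogeneity, PAF = [P(Y=1) − p₀] / P(Y=1).
PAF = (0.38377 − 0.335) / 0.38377 ≈ 0.1271

PAF ≈ 0.127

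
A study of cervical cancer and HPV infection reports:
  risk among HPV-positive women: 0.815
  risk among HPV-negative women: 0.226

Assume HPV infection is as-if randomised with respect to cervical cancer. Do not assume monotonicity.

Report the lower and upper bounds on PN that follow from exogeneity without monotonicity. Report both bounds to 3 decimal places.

Let p₁ = 0.815, p₀ = 0.226.
Under exogeneity alone the bounds on PN are max{0,(p₁−p₀)/p₁} ≤ PN ≤ min{1,(1−p₀)/p₁}.
  lower = (p₁ − p₀)/p₁ = 0.589 / 0.815 ≈ 0.7227
  upper = min{1, (1 − p₀)/p₁} = 0.774 / 0.815 ≈ 0.9497

0.723 ≤ PN ≤ 0.950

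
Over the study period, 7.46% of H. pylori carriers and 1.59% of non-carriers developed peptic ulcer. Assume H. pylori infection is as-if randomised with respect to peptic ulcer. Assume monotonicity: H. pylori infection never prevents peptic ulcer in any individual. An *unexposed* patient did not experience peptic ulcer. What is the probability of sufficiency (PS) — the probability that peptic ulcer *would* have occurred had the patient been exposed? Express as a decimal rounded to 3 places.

PS ≈ 0.060

p₁ = 0.0746, p₀ = 0.0159.
Under exogeneity and monotonicity, PS = (p₁ − p₀) / (1 − p₀).
PS = (0.0746 − 0.0159) / (1 − 0.0159) = 0.0587 / 0.9841 ≈ 0.0596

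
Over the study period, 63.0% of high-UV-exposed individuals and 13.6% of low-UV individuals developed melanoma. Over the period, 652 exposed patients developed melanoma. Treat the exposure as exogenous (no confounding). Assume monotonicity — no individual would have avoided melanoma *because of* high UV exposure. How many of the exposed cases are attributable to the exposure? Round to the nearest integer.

about 511 cases

p₁ = 0.63, p₀ = 0.136.
PN = (p₁ − p₀)/p₁ = (0.63 − 0.136) / 0.63 ≈ 0.78413.
Attributable cases ≈ PN × (exposed cases) = 0.78413 × 652 ≈ 511.25.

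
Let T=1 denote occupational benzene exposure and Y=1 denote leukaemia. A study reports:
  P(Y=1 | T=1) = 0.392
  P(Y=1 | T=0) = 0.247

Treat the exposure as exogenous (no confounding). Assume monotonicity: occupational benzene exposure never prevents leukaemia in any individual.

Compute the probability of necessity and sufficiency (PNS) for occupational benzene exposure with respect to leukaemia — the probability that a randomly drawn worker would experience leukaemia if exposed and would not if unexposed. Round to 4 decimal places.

PNS ≈ 0.1450

Let p₁ = 0.392, p₀ = 0.247.
Under exogeneity and monotonicity, PNS = p₁ − p₀.
PNS = 0.392 − 0.247 = 0.145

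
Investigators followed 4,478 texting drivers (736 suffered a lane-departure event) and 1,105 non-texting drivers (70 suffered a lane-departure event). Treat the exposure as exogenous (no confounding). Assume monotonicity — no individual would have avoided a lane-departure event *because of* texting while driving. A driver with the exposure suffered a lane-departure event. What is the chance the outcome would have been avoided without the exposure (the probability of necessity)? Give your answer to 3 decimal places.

p₁ = P(outcome | exposed) = 736/4478 = 0.16436
p₀ = P(outcome | unexposed) = 70/1105 = 0.063348
Under exogeneity and monotonicity, PN = (p₁ − p₀) / p₁.
PN = (0.16436 − 0.063348) / 0.16436 = 0.10101 / 0.16436 ≈ 0.6146

PN ≈ 0.615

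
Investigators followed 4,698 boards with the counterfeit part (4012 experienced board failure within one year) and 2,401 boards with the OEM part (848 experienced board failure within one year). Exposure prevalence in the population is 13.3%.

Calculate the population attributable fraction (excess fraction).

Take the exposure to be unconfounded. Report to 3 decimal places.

PAF ≈ 0.159

p₁ = P(outcome | exposed) = 4012/4698 = 0.85398
p₀ = P(outcome | unexposed) = 848/2401 = 0.35319
Overall risk P(Y=1) = π·p₁ + (1−π)·p₀ = 0.133×0.85398 + 0.867×0.35319 = 0.41979.
Under exogeneity, PAF = [P(Y=1) − p₀] / P(Y=1).
PAF = (0.41979 − 0.35319) / 0.41979 ≈ 0.1587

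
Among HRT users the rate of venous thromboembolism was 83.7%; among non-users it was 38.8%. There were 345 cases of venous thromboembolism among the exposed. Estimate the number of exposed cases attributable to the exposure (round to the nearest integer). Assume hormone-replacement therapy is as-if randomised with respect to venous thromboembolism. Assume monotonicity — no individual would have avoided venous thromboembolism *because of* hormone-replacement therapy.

p₁ = 0.837, p₀ = 0.388.
PN = (p₁ − p₀)/p₁ = (0.837 − 0.388) / 0.837 ≈ 0.53644.
Attributable cases ≈ PN × (exposed cases) = 0.53644 × 345 ≈ 185.07.

about 185 cases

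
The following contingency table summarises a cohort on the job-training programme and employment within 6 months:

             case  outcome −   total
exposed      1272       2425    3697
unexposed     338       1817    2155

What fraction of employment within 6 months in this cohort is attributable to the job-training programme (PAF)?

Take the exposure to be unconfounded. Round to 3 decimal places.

PAF ≈ 0.430

p₁ = P(outcome | exposed) = 1272/3697 = 0.34406
p₀ = P(outcome | unexposed) = 338/2155 = 0.15684
Exposure prevalence π = 3697/5852 = 0.63175; overall risk P(Y=1) = 0.27512.
Under exogeneity, PAF = [P(Y=1) − p₀]/P(Y=1).
PAF = (0.27512 − 0.15684) / 0.27512 ≈ 0.4299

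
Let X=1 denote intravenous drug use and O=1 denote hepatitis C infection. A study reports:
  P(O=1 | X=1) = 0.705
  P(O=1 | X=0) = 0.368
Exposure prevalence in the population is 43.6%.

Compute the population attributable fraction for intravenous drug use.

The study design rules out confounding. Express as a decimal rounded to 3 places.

Let p₁ = 0.705, p₀ = 0.368.
Overall risk P(Y=1) = π·p₁ + (1−π)·p₀ = 0.436×0.705 + 0.564×0.368 = 0.51493.
Under exogeneity, PAF = [P(Y=1) − p₀] / P(Y=1).
PAF = (0.51493 − 0.368) / 0.51493 ≈ 0.2853

PAF ≈ 0.285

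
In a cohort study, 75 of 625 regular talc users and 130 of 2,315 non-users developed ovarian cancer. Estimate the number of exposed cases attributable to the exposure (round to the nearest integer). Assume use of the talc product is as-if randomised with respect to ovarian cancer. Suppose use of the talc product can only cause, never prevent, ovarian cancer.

about 40 cases

p₁ = P(outcome | exposed) = 75/625 = 0.12
p₀ = P(outcome | unexposed) = 130/2315 = 0.056156
PN = (p₁ − p₀)/p₁ = (0.12 − 0.056156) / 0.12 ≈ 0.53204.
Attributable cases ≈ PN × (exposed cases) = 0.53204 × 75 ≈ 39.90.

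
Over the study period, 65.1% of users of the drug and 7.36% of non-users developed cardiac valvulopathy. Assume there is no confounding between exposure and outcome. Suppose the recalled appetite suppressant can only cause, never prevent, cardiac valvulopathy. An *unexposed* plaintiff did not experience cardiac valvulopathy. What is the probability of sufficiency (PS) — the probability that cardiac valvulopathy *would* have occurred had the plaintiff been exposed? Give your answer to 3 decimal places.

p₁ = 0.651, p₀ = 0.0736.
Under exogeneity and monotonicity, PS = (p₁ − p₀) / (1 − p₀).
PS = (0.651 − 0.0736) / (1 − 0.0736) = 0.5774 / 0.9264 ≈ 0.6233

PS ≈ 0.623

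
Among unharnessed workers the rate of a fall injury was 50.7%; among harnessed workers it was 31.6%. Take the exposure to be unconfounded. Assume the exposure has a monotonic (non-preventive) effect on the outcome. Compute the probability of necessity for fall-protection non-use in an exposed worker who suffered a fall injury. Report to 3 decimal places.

p₁ = 0.507, p₀ = 0.316.
Under exogeneity and monotonicity, PN = (p₁ − p₀) / p₁.
PN = (0.507 − 0.316) / 0.507 = 0.191 / 0.507 ≈ 0.3767

PN ≈ 0.377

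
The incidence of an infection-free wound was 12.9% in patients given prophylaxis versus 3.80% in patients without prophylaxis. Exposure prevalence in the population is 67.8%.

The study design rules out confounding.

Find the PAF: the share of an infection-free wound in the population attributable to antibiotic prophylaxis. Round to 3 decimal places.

p₁ = 0.129, p₀ = 0.038.
Overall risk P(Y=1) = π·p₁ + (1−π)·p₀ = 0.678×0.129 + 0.322×0.038 = 0.099698.
Under exogeneity, PAF = [P(Y=1) − p₀] / P(Y=1).
PAF = (0.099698 − 0.038) / 0.099698 ≈ 0.6188

PAF ≈ 0.619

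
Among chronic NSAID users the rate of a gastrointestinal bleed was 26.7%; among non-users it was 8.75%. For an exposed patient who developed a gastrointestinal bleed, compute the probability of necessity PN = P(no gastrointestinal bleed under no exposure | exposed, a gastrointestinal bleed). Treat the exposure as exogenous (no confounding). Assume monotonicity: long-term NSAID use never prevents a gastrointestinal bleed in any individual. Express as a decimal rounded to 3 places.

PN ≈ 0.672

p₁ = 0.267, p₀ = 0.0875.
Under exogeneity and monotonicity, PN = (p₁ − p₀) / p₁.
PN = (0.267 − 0.0875) / 0.267 = 0.1795 / 0.267 ≈ 0.6723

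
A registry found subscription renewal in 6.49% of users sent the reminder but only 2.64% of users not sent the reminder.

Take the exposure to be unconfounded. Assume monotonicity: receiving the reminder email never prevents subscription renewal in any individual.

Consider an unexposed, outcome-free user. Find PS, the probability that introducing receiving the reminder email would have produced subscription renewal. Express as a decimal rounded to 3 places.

PS ≈ 0.040

p₁ = 0.0649, p₀ = 0.0264.
Under exogeneity and monotonicity, PS = (p₁ − p₀) / (1 − p₀).
PS = (0.0649 − 0.0264) / (1 − 0.0264) = 0.0385 / 0.9736 ≈ 0.0395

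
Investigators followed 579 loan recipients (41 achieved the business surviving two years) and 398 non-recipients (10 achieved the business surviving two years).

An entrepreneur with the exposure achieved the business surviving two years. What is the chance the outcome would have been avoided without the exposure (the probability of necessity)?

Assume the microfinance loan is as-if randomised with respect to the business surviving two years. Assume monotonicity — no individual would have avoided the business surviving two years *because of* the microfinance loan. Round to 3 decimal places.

PN ≈ 0.645

p₁ = P(outcome | exposed) = 41/579 = 0.070812
p₀ = P(outcome | unexposed) = 10/398 = 0.025126
Under exogeneity and monotonicity, PN = (p₁ − p₀) / p₁.
PN = (0.070812 − 0.025126) / 0.070812 = 0.045686 / 0.070812 ≈ 0.6452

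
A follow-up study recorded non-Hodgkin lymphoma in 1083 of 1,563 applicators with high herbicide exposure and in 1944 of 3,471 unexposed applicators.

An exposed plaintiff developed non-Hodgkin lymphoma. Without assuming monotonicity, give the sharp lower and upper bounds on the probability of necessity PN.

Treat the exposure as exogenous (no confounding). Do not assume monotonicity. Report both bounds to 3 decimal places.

0.192 ≤ PN ≤ 0.635

p₁ = P(outcome | exposed) = 1083/1563 = 0.6929
p₀ = P(outcome | unexposed) = 1944/3471 = 0.56007
Under exogeneity alone the bounds on PN are max{0,(p₁−p₀)/p₁} ≤ PN ≤ min{1,(1−p₀)/p₁}.
  lower = (p₁ − p₀)/p₁ = 0.13283 / 0.6929 ≈ 0.1917
  upper = min{1, (1 − p₀)/p₁} = 0.43993 / 0.6929 ≈ 0.6349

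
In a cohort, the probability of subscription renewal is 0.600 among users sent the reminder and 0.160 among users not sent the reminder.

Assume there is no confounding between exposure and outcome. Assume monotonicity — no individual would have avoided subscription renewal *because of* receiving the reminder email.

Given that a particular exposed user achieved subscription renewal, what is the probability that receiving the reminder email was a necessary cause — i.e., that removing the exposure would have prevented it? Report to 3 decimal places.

PN ≈ 0.733

Let p₁ = 0.6, p₀ = 0.16.
Under exogeneity and monotonicity, PN = (p₁ − p₀) / p₁.
PN = (0.6 − 0.16) / 0.6 = 0.44 / 0.6 ≈ 0.7333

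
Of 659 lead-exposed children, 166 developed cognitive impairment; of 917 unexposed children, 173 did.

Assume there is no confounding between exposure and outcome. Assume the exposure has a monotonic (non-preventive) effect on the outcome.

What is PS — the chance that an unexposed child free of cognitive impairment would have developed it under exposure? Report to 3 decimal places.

p₁ = P(outcome | exposed) = 166/659 = 0.2519
p₀ = P(outcome | unexposed) = 173/917 = 0.18866
Under exogeneity and monotonicity, PS = (p₁ − p₀) / (1 − p₀).
PS = (0.2519 − 0.18866) / (1 − 0.18866) = 0.063238 / 0.81134 ≈ 0.0779

PS ≈ 0.078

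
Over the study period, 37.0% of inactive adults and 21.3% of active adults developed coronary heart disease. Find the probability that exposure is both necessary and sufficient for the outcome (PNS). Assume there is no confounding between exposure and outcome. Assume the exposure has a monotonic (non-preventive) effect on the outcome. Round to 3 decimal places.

PNS ≈ 0.157

p₁ = 0.37, p₀ = 0.213.
Under exogeneity and monotonicity, PNS = p₁ − p₀.
PNS = 0.37 − 0.213 = 0.157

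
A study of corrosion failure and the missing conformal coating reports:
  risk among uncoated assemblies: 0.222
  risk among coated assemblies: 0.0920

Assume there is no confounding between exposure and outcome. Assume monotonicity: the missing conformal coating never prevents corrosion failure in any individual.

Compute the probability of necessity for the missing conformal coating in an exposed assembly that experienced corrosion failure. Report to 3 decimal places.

Let p₁ = 0.222, p₀ = 0.092.
Under exogeneity and monotonicity, PN = (p₁ − p₀) / p₁.
PN = (0.222 − 0.092) / 0.222 = 0.13 / 0.222 ≈ 0.5856

PN ≈ 0.586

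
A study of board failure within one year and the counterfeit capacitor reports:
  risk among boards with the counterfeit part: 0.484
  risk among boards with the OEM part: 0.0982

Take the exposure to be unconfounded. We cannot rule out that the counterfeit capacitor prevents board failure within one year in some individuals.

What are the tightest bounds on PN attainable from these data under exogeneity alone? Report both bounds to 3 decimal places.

0.797 ≤ PN ≤ 1.000

Let p₁ = 0.484, p₀ = 0.0982.
Under exogeneity alone the bounds on PN are max{0,(p₁−p₀)/p₁} ≤ PN ≤ min{1,(1−p₀)/p₁}.
  lower = (p₁ − p₀)/p₁ = 0.3858 / 0.484 ≈ 0.7971
  upper = min{1, (1 − p₀)/p₁} = 0.9018 / 0.484 ≈ 1.8632 → capped at 1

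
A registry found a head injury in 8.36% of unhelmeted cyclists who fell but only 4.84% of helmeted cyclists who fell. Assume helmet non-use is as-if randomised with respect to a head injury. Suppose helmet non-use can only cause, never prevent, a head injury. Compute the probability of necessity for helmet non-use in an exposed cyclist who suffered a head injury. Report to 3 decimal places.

p₁ = 0.0836, p₀ = 0.0484.
Under exogeneity and monotonicity, PN = (p₁ − p₀) / p₁.
PN = (0.0836 − 0.0484) / 0.0836 = 0.0352 / 0.0836 ≈ 0.4211

PN ≈ 0.421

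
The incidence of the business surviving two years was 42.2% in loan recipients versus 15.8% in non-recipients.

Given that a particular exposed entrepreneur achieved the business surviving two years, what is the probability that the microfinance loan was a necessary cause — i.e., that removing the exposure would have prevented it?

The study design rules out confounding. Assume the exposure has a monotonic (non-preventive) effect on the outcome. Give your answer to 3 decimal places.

PN ≈ 0.626

p₁ = 0.422, p₀ = 0.158.
Under exogeneity and monotonicity, PN = (p₁ − p₀) / p₁.
PN = (0.422 − 0.158) / 0.422 = 0.264 / 0.422 ≈ 0.6256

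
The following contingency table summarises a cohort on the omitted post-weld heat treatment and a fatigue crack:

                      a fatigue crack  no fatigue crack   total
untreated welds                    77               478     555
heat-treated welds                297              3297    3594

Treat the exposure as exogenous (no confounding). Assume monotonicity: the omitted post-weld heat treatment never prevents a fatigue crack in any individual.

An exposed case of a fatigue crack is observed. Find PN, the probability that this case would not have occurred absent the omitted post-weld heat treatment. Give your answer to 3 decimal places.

p₁ = P(outcome | exposed) = 77/555 = 0.13874
p₀ = P(outcome | unexposed) = 297/3594 = 0.082638
Under exogeneity and monotonicity, PN = (p₁ − p₀)/p₁.
PN = (0.13874 − 0.082638) / 0.13874 ≈ 0.4044

PN ≈ 0.404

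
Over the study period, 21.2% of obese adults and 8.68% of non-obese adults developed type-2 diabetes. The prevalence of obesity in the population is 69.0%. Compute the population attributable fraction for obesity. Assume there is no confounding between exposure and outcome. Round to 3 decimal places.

p₁ = 0.212, p₀ = 0.0868.
Overall risk P(Y=1) = π·p₁ + (1−π)·p₀ = 0.69×0.212 + 0.31×0.0868 = 0.17319.
Under exogeneity, PAF = [P(Y=1) − p₀] / P(Y=1).
PAF = (0.17319 − 0.0868) / 0.17319 ≈ 0.4988

PAF ≈ 0.499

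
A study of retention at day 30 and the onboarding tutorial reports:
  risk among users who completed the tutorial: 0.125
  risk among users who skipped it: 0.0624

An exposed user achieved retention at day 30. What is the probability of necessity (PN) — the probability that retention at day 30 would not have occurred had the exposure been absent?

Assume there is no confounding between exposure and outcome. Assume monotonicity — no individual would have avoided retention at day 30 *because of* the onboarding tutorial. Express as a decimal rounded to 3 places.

Let p₁ = 0.125, p₀ = 0.0624.
Under exogeneity and monotonicity, PN = (p₁ − p₀) / p₁.
PN = (0.125 − 0.0624) / 0.125 = 0.0626 / 0.125 ≈ 0.5008

PN ≈ 0.501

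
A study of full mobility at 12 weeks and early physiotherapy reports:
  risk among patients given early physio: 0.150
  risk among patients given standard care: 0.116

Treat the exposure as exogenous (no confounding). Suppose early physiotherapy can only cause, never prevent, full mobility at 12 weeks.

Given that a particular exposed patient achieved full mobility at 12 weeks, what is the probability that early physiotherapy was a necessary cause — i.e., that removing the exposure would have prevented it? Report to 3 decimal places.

PN ≈ 0.227

Let p₁ = 0.15, p₀ = 0.116.
Under exogeneity and monotonicity, PN = (p₁ − p₀) / p₁.
PN = (0.15 − 0.116) / 0.15 = 0.034 / 0.15 ≈ 0.2267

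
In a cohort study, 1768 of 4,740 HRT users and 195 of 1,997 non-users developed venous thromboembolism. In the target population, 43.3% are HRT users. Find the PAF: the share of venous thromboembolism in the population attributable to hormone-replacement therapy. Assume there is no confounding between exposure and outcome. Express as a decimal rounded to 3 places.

PAF ≈ 0.550

p₁ = P(outcome | exposed) = 1768/4740 = 0.373
p₀ = P(outcome | unexposed) = 195/1997 = 0.097646
Overall risk P(Y=1) = π·p₁ + (1−π)·p₀ = 0.433×0.373 + 0.567×0.097646 = 0.21687.
Under exogeneity, PAF = [P(Y=1) − p₀] / P(Y=1).
PAF = (0.21687 − 0.097646) / 0.21687 ≈ 0.5498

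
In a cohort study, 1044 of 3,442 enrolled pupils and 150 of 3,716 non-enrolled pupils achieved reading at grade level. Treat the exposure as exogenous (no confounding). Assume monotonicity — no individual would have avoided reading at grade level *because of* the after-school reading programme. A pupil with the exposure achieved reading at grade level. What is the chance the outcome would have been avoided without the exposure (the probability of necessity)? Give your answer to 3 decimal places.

PN ≈ 0.867

p₁ = P(outcome | exposed) = 1044/3442 = 0.30331
p₀ = P(outcome | unexposed) = 150/3716 = 0.040366
Under exogeneity and monotonicity, PN = (p₁ − p₀) / p₁.
PN = (0.30331 − 0.040366) / 0.30331 = 0.26295 / 0.30331 ≈ 0.8669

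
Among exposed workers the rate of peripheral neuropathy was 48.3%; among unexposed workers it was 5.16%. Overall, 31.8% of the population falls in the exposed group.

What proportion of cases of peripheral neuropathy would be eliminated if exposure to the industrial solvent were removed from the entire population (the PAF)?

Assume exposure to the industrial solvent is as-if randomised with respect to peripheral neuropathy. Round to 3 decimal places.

PAF ≈ 0.727

p₁ = 0.483, p₀ = 0.0516.
Overall risk P(Y=1) = π·p₁ + (1−π)·p₀ = 0.318×0.483 + 0.682×0.0516 = 0.18879.
Under exogeneity, PAF = [P(Y=1) − p₀] / P(Y=1).
PAF = (0.18879 − 0.0516) / 0.18879 ≈ 0.7267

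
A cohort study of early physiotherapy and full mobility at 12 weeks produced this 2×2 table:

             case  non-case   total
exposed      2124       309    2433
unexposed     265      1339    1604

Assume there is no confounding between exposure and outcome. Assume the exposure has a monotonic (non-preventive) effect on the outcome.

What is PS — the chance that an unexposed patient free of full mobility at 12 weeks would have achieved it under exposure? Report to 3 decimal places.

p₁ = P(outcome | exposed) = 2124/2433 = 0.873
p₀ = P(outcome | unexposed) = 265/1604 = 0.16521
Under exogeneity and monotonicity, PS = (p₁ − p₀)/(1 − p₀).
PS = (0.873 − 0.16521) / 0.83479 ≈ 0.8479

PS ≈ 0.848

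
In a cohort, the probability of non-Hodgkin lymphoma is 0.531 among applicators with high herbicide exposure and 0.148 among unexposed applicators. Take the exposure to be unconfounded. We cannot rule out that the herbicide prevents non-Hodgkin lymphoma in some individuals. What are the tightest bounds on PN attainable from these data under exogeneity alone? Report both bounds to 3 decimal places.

0.721 ≤ PN ≤ 1.000

Let p₁ = 0.531, p₀ = 0.148.
Under exogeneity alone the bounds on PN are max{0,(p₁−p₀)/p₁} ≤ PN ≤ min{1,(1−p₀)/p₁}.
  lower = (p₁ − p₀)/p₁ = 0.383 / 0.531 ≈ 0.7213
  upper = min{1, (1 − p₀)/p₁} = 0.852 / 0.531 ≈ 1.6045 → capped at 1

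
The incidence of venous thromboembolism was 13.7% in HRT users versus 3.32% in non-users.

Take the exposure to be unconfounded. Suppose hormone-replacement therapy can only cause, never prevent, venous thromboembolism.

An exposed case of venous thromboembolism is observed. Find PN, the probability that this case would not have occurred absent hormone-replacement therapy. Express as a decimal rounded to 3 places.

p₁ = 0.137, p₀ = 0.0332.
Under exogeneity and monotonicity, PN = (p₁ − p₀) / p₁.
PN = (0.137 − 0.0332) / 0.137 = 0.1038 / 0.137 ≈ 0.7577

PN ≈ 0.758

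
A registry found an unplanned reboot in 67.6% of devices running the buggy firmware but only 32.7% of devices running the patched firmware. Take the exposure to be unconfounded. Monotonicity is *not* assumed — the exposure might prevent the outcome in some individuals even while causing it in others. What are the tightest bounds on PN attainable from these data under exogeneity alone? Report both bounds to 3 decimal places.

p₁ = 0.676, p₀ = 0.327.
Under exogeneity alone the bounds on PN are max{0,(p₁−p₀)/p₁} ≤ PN ≤ min{1,(1−p₀)/p₁}.
  lower = (p₁ − p₀)/p₁ = 0.349 / 0.676 ≈ 0.5163
  upper = min{1, (1 − p₀)/p₁} = 0.673 / 0.676 ≈ 0.9956

0.516 ≤ PN ≤ 0.996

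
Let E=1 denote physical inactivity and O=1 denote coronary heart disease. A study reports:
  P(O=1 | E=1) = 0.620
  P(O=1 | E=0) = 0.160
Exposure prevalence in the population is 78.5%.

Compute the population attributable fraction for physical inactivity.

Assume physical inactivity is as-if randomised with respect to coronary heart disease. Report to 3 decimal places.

Let p₁ = 0.62, p₀ = 0.16.
Overall risk P(Y=1) = π·p₁ + (1−π)·p₀ = 0.785×0.62 + 0.215×0.16 = 0.5211.
Under exogeneity, PAF = [P(Y=1) − p₀] / P(Y=1).
PAF = (0.5211 − 0.16) / 0.5211 ≈ 0.6930

PAF ≈ 0.693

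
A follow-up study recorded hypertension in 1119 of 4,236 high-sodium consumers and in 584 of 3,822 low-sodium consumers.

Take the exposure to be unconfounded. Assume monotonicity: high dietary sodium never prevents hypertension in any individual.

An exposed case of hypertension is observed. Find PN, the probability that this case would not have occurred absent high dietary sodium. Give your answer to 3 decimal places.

p₁ = P(outcome | exposed) = 1119/4236 = 0.26416
p₀ = P(outcome | unexposed) = 584/3822 = 0.1528
Under exogeneity and monotonicity, PN = (p₁ − p₀) / p₁.
PN = (0.26416 − 0.1528) / 0.26416 = 0.11136 / 0.26416 ≈ 0.4216

PN ≈ 0.422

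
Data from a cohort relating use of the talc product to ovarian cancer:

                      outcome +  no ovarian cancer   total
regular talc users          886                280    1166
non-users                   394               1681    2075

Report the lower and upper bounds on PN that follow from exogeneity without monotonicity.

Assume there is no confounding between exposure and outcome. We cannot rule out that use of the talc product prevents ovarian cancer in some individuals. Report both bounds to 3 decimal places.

p₁ = P(outcome | exposed) = 886/1166 = 0.75986
p₀ = P(outcome | unexposed) = 394/2075 = 0.18988
Under exogeneity alone the bounds on PN are max{0,(p₁−p₀)/p₁} ≤ PN ≤ min{1,(1−p₀)/p₁}.
  lower = (p₁ − p₀)/p₁ = 0.56998 / 0.75986 ≈ 0.7501
  upper = min{1, (1 − p₀)/p₁} = 0.81012 / 0.75986 ≈ 1.0661 → capped at 1

0.750 ≤ PN ≤ 1.000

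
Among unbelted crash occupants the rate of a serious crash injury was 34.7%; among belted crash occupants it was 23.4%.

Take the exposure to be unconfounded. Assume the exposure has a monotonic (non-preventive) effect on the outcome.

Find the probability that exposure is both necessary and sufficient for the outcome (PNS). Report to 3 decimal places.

p₁ = 0.347, p₀ = 0.234.
Under exogeneity and monotonicity, PNS = p₁ − p₀.
PNS = 0.347 − 0.234 = 0.113

PNS ≈ 0.113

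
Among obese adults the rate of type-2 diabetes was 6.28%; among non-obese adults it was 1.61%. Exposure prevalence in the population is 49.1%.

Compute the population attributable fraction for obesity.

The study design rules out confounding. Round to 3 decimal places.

PAF ≈ 0.587

p₁ = 0.0628, p₀ = 0.0161.
Overall risk P(Y=1) = π·p₁ + (1−π)·p₀ = 0.491×0.0628 + 0.509×0.0161 = 0.03903.
Under exogeneity, PAF = [P(Y=1) − p₀] / P(Y=1).
PAF = (0.03903 − 0.0161) / 0.03903 ≈ 0.5875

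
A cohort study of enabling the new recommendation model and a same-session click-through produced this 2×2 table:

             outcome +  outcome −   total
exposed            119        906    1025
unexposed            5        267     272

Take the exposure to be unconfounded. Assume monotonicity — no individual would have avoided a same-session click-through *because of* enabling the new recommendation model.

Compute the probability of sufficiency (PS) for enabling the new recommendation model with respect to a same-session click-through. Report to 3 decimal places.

p₁ = P(outcome | exposed) = 119/1025 = 0.1161
p₀ = P(outcome | unexposed) = 5/272 = 0.018382
Under exogeneity and monotonicity, PS = (p₁ − p₀)/(1 − p₀).
PS = (0.1161 − 0.018382) / 0.98162 ≈ 0.0995

PS ≈ 0.100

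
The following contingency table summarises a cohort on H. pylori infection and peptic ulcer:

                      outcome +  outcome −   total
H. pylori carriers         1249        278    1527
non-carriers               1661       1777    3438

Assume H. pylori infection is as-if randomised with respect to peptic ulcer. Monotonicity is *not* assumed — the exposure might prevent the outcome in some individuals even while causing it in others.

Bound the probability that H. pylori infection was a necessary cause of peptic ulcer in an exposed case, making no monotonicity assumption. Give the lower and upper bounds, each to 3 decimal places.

0.409 ≤ PN ≤ 0.632

p₁ = P(outcome | exposed) = 1249/1527 = 0.81794
p₀ = P(outcome | unexposed) = 1661/3438 = 0.48313
Under exogeneity alone the bounds on PN are max{0,(p₁−p₀)/p₁} ≤ PN ≤ min{1,(1−p₀)/p₁}.
  lower = (p₁ − p₀)/p₁ = 0.33481 / 0.81794 ≈ 0.4093
  upper = min{1, (1 − p₀)/p₁} = 0.51687 / 0.81794 ≈ 0.6319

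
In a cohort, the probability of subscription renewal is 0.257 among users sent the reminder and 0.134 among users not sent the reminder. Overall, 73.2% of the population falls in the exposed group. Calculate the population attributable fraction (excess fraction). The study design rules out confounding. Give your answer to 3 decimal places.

PAF ≈ 0.402

Let p₁ = 0.257, p₀ = 0.134.
Overall risk P(Y=1) = π·p₁ + (1−π)·p₀ = 0.732×0.257 + 0.268×0.134 = 0.22404.
Under exogeneity, PAF = [P(Y=1) − p₀] / P(Y=1).
PAF = (0.22404 − 0.134) / 0.22404 ≈ 0.4019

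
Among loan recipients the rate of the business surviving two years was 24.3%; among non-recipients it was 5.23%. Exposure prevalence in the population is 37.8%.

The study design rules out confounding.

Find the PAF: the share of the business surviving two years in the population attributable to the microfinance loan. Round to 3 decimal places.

p₁ = 0.243, p₀ = 0.0523.
Overall risk P(Y=1) = π·p₁ + (1−π)·p₀ = 0.378×0.243 + 0.622×0.0523 = 0.12438.
Under exogeneity, PAF = [P(Y=1) − p₀] / P(Y=1).
PAF = (0.12438 − 0.0523) / 0.12438 ≈ 0.5795

PAF ≈ 0.580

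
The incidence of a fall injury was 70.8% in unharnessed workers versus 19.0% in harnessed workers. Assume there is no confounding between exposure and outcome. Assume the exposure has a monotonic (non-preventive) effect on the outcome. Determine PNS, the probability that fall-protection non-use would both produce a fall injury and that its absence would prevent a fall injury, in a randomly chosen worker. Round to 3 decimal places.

p₁ = 0.708, p₀ = 0.19.
Under exogeneity and monotonicity, PNS = p₁ − p₀.
PNS = 0.708 − 0.19 = 0.518

PNS ≈ 0.518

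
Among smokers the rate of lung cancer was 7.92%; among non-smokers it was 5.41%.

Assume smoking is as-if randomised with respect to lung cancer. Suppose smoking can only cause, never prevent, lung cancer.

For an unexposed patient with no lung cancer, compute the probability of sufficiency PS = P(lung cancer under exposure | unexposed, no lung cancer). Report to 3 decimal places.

PS ≈ 0.027

p₁ = 0.0792, p₀ = 0.0541.
Under exogeneity and monotonicity, PS = (p₁ − p₀) / (1 − p₀).
PS = (0.0792 − 0.0541) / (1 − 0.0541) = 0.0251 / 0.9459 ≈ 0.0265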